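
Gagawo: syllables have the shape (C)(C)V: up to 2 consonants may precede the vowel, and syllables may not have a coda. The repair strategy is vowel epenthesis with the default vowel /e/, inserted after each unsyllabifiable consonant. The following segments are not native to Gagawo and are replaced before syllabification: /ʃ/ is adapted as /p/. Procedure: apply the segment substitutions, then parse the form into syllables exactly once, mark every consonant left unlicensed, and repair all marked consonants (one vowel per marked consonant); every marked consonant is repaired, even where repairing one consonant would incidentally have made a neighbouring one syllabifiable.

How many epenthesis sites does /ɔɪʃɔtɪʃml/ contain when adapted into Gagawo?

3

After substitution the input is /ɔɪpɔtɪpml/.
The unsyllabifiable consonants are /p/, /m/, /l/; each receives one epenthetic vowel.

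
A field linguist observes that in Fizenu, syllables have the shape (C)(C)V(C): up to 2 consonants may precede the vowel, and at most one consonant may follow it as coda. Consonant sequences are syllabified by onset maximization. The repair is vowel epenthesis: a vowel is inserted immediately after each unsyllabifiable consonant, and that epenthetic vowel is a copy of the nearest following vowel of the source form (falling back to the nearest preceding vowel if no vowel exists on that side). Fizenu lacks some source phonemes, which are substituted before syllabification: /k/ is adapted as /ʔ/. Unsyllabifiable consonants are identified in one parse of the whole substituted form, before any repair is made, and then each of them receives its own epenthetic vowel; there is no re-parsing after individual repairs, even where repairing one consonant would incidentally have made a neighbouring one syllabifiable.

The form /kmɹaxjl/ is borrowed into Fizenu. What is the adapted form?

Substitution: /k/ → /ʔ/, giving /ʔmɹaxjl/.
The consonants /ʔ/, /j/, /l/ cannot be parsed into a legal (C)(C)V(C) syllable (at most one coda consonant is licensed; onsets may contain at most 2 consonants).
Epenthesis after each stranded consonant: /ʔ/ → /ʔa/, /j/ → /ja/, /l/ → /la/.

ʔamɹaxjala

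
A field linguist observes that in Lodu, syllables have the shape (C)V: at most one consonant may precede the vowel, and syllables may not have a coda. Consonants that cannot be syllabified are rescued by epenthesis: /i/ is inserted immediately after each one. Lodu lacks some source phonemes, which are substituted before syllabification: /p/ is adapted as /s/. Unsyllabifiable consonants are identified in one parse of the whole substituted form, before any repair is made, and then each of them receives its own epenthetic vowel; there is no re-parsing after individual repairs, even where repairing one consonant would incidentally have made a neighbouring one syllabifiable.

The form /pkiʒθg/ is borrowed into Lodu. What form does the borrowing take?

sikiʒiθigi

Substitution: /p/ → /s/, giving /skiʒθg/.
The consonants /s/, /ʒ/, /θ/, /g/ cannot be parsed into a legal (C)V syllable (no codas are permitted; onsets are limited to one consonant).
Inserting the epenthetic vowel yields /s/ → /si/, /ʒ/ → /ʒi/, /θ/ → /θi/, /g/ → /gi/.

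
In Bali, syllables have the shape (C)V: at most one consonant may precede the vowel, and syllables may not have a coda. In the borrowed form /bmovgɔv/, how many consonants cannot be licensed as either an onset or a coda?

The consonants /b/, /v/, /v/ cannot be parsed into a legal (C)V syllable (no codas are permitted; onsets are limited to one consonant).

3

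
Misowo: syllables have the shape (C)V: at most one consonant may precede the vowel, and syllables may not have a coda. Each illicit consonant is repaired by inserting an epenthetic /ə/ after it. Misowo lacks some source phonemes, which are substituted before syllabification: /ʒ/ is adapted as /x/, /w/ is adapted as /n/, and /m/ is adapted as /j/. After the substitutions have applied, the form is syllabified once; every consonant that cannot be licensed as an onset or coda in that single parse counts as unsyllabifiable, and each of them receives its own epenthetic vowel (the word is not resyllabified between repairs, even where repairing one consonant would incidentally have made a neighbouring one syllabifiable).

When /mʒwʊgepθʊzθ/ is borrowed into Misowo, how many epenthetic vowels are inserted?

5

After substitution the input is /jxnʊgepθʊzθ/.
The unsyllabifiable consonants are /j/, /x/, /p/, /z/, /θ/; each receives one epenthetic vowel.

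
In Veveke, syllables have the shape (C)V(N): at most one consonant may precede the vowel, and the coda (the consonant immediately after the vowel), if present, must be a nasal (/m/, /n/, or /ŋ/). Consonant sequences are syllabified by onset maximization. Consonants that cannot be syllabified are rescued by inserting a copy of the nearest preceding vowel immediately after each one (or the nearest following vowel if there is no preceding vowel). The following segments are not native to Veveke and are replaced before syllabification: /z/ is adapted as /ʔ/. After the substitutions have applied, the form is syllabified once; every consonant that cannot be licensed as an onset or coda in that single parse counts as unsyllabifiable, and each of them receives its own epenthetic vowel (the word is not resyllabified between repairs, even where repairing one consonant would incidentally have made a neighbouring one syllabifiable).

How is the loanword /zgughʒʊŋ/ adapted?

ʔuguguhuʒʊŋ

Substitution: /z/ → /ʔ/, giving /ʔgughʒʊŋ/.
Syllabifying with onset maximization leaves /ʔ/, /g/, /h/ stranded (only a nasal (/m/, /n/, or /ŋ/) is licensed in coda position; onsets are limited to one consonant).
Epenthesis after each stranded consonant: /ʔ/ → /ʔu/, /g/ → /gu/, /h/ → /hu/.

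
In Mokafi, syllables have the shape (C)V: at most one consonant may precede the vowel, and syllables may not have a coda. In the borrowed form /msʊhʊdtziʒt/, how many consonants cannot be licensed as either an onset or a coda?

Syllabifying with onset maximization leaves /m/, /d/, /t/, /ʒ/, /t/ stranded (no codas are permitted; onsets are limited to one consonant).

5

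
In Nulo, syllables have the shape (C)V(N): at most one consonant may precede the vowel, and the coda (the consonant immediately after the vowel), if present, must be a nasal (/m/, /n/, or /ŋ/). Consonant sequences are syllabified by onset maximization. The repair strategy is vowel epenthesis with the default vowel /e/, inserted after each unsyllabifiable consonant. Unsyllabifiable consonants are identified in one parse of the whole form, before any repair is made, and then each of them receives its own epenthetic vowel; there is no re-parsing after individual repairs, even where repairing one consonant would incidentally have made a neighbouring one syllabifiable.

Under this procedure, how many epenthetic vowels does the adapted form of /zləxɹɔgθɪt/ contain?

The unsyllabifiable consonants are /z/, /x/, /g/, /t/; each receives one epenthetic vowel.

4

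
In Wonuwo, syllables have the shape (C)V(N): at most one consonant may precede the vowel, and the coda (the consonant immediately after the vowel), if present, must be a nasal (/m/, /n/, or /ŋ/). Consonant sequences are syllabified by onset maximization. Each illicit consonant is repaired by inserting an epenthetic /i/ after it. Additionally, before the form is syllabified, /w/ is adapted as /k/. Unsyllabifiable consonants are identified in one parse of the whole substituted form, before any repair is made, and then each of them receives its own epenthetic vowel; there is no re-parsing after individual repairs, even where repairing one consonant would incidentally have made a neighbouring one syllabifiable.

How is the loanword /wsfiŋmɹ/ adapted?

Substitution: /w/ → /k/, giving /ksfiŋmɹ/.
Syllabifying with onset maximization leaves /k/, /s/, /m/, /ɹ/ stranded (only a nasal (/m/, /n/, or /ŋ/) is licensed in coda position; onsets are limited to one consonant).
Inserting the epenthetic vowel yields /k/ → /ki/, /s/ → /si/, /m/ → /mi/, /ɹ/ → /ɹi/.

kisifiŋmiɹi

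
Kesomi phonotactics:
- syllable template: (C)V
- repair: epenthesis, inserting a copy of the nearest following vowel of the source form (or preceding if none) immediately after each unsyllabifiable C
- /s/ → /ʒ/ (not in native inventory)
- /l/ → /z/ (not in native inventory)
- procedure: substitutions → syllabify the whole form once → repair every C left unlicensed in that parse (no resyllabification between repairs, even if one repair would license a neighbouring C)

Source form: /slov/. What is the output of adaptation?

ʒozovo

Substitution: /s/ → /ʒ/, /l/ → /z/, giving /ʒzov/.
Syllabifying with onset maximization leaves /ʒ/, /v/ stranded (no codas are permitted; onsets are limited to one consonant).
Epenthesis after each stranded consonant: /ʒ/ → /ʒo/, /v/ → /vo/.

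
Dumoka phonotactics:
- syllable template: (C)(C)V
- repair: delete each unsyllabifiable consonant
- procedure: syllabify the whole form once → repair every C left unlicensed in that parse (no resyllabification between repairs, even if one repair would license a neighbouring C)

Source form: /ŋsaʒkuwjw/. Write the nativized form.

ŋsaʒku

Syllabifying with onset maximization leaves /w/, /j/, /w/ stranded (no codas are permitted; onsets may contain at most 2 consonants).
Each unlicensed consonant is deleted: /w/, /j/, /w/.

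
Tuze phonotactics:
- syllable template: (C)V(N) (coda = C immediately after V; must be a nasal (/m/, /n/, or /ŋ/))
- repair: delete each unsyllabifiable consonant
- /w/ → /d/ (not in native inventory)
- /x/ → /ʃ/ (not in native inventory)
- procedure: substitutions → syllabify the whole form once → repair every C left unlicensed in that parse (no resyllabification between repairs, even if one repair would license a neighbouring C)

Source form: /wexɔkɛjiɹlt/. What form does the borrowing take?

Substitution: /w/ → /d/, /x/ → /ʃ/, giving /deʃɔkɛjiɹlt/.
Under (C)V(N), the unsyllabifiable consonants are /ɹ/, /l/, /t/ (only a nasal (/m/, /n/, or /ŋ/) is licensed in coda position; onsets are limited to one consonant).
Deletion applies to /ɹ/, /l/, /t/.

deʃɔkɛji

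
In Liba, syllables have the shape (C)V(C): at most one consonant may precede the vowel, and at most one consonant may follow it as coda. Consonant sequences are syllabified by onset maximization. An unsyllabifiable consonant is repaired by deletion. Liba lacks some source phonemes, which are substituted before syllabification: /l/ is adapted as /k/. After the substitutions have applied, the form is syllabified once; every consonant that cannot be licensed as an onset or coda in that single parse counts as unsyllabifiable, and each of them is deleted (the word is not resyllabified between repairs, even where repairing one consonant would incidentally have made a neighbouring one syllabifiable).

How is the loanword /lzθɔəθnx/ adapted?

θɔəθ

Substitution: /l/ → /k/, giving /kzθɔəθnx/.
Under (C)V(C), the unsyllabifiable consonants are /k/, /z/, /n/, /x/ (at most one coda consonant is licensed; onsets are limited to one consonant).
Deleting the stranded consonants removes /k/, /z/, /n/, /x/.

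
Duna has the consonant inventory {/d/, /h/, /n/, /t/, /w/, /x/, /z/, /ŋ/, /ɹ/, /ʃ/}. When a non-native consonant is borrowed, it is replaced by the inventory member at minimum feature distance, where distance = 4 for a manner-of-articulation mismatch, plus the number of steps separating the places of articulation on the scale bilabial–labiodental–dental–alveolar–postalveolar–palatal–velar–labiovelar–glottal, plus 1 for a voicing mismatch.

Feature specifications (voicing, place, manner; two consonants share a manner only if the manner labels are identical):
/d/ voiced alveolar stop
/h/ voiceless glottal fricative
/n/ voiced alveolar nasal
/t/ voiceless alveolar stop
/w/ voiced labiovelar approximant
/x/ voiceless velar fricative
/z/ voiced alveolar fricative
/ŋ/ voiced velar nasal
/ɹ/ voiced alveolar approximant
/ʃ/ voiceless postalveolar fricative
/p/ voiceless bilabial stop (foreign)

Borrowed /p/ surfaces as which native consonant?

/t/ is closest: same manner (stop), place distance 3 (bilabial→alveolar), same voicing; total 3. Next closest is /d/ at distance 4.

t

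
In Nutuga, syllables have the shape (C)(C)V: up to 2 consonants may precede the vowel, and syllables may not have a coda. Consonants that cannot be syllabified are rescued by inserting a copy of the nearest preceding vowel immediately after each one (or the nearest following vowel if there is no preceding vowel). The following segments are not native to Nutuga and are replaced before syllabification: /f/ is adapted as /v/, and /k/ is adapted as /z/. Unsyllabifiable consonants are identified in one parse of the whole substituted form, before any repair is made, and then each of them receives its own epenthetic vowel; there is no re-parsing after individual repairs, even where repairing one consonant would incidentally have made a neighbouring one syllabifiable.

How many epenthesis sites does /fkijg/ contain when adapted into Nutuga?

2

After substitution the input is /vzijg/.
The unsyllabifiable consonants are /j/, /g/; each receives one epenthetic vowel.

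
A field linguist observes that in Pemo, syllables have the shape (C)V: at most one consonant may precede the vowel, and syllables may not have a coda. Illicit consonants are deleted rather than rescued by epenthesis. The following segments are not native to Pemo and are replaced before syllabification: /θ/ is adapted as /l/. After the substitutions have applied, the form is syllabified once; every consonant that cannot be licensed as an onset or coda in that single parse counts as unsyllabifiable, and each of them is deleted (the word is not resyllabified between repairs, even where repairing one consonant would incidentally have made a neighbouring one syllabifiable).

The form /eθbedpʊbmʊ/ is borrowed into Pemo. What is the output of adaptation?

ebepʊmʊ

Substitution: /θ/ → /l/, giving /elbedpʊbmʊ/.
Under (C)V, the unsyllabifiable consonants are /l/, /d/, /b/ (no codas are permitted; onsets are limited to one consonant).
Deleting the stranded consonants removes /l/, /d/, /b/.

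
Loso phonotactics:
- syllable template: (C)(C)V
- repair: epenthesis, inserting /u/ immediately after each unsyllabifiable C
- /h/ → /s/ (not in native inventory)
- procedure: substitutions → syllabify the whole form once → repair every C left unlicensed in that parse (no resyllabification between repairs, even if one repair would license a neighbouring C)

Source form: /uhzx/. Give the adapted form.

Substitution: /h/ → /s/, giving /uszx/.
Syllabifying with onset maximization leaves /s/, /z/, /x/ stranded (no codas are permitted; onsets may contain at most 2 consonants).
Each unlicensed consonant becomes the onset of a new syllable: /s/ → /su/, /z/ → /zu/, /x/ → /xu/.

usuzuxu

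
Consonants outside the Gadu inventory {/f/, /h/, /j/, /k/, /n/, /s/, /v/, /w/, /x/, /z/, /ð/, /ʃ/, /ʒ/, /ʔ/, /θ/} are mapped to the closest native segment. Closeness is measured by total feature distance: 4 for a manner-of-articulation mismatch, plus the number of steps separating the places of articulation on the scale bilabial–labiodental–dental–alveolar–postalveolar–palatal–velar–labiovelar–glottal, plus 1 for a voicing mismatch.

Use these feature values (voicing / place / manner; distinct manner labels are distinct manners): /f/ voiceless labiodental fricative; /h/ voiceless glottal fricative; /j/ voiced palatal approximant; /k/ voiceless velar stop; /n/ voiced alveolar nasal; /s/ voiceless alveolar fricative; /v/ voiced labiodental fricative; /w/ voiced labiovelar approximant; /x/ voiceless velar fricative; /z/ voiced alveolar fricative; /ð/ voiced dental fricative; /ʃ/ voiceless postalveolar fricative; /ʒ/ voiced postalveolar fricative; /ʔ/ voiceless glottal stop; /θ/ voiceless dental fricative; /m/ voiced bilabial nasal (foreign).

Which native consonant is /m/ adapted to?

/n/ is closest: same manner (nasal), place distance 3 (bilabial→alveolar), same voicing; total 3. Next closest is /v/ at distance 5.

n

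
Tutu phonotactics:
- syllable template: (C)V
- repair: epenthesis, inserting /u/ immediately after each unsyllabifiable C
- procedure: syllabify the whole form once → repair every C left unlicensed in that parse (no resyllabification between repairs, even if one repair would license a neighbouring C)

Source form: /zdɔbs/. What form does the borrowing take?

zudɔbusu

The consonants /z/, /b/, /s/ cannot be parsed into a legal (C)V syllable (no codas are permitted; onsets are limited to one consonant).
Epenthesis after each stranded consonant: /z/ → /zu/, /b/ → /bu/, /s/ → /su/.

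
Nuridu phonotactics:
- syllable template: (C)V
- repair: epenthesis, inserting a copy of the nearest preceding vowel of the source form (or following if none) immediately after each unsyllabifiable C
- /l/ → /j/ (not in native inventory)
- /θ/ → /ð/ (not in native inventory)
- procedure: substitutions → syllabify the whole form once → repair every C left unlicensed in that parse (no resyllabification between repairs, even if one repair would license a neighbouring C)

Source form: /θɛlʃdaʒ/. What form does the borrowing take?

Substitution: /θ/ → /ð/, /l/ → /j/, giving /ðɛjʃdaʒ/.
Under (C)V, the unsyllabifiable consonants are /j/, /ʃ/, /ʒ/ (no codas are permitted; onsets are limited to one consonant).
Epenthesis after each stranded consonant: /j/ → /jɛ/, /ʃ/ → /ʃɛ/, /ʒ/ → /ʒa/.

ðɛjɛʃɛdaʒa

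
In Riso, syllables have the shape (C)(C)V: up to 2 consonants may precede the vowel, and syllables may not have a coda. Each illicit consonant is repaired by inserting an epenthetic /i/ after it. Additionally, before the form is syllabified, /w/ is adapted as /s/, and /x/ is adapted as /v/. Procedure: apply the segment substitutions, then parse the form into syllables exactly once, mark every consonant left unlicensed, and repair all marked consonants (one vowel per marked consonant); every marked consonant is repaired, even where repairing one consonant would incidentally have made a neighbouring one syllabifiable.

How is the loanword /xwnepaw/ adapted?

Substitution: /x/ → /v/, /w/ → /s/, giving /vsnepas/.
Under (C)(C)V, the unsyllabifiable consonants are /v/, /s/ (no codas are permitted; onsets may contain at most 2 consonants).
Inserting the epenthetic vowel yields /v/ → /vi/, /s/ → /si/.

visnepasi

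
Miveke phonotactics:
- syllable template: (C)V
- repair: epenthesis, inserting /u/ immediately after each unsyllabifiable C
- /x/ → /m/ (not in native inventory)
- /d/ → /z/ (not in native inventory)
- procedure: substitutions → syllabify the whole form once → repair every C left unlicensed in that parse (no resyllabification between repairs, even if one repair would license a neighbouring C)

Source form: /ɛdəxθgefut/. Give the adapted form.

ɛzəmuθugefutu

Substitution: /d/ → /z/, /x/ → /m/, giving /ɛzəmθgefut/.
Under (C)V, the unsyllabifiable consonants are /m/, /θ/, /t/ (no codas are permitted; onsets are limited to one consonant).
Each unlicensed consonant becomes the onset of a new syllable: /m/ → /mu/, /θ/ → /θu/, /t/ → /tu/.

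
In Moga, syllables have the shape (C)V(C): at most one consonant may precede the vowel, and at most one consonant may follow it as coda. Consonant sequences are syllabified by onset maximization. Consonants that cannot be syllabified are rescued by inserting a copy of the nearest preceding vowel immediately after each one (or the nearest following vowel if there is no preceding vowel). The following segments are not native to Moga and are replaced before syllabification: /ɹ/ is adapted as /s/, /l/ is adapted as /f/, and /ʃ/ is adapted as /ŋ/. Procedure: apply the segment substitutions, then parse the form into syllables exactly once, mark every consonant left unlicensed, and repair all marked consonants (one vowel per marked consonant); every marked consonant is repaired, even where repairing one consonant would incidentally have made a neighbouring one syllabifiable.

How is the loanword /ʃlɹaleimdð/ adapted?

ŋafasafeimdiði

Substitution: /ʃ/ → /ŋ/, /l/ → /f/, /ɹ/ → /s/, giving /ŋfsafeimdð/.
Syllabifying with onset maximization leaves /ŋ/, /f/, /d/, /ð/ stranded (at most one coda consonant is licensed; onsets are limited to one consonant).
Each unlicensed consonant becomes the onset of a new syllable: /ŋ/ → /ŋa/, /f/ → /fa/, /d/ → /di/, /ð/ → /ði/.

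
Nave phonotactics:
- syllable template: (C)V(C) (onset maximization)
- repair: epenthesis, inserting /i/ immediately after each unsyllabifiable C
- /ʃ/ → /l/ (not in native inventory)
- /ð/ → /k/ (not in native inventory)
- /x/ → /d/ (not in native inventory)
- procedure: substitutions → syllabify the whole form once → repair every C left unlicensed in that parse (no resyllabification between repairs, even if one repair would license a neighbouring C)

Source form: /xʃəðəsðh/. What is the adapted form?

Substitution: /x/ → /d/, /ʃ/ → /l/, /ð/ → /k/, giving /dləkəskh/.
Syllabifying with onset maximization leaves /d/, /k/, /h/ stranded (at most one coda consonant is licensed; onsets are limited to one consonant).
Inserting the epenthetic vowel yields /d/ → /di/, /k/ → /ki/, /h/ → /hi/.

diləkəskihi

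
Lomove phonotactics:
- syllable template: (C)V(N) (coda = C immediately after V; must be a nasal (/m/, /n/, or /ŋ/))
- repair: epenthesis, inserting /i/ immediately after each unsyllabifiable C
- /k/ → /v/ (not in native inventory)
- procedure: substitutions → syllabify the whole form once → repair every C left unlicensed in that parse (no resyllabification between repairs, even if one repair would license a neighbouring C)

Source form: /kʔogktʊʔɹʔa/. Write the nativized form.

viʔogivitʊʔiɹiʔa

Substitution: /k/ → /v/, giving /vʔogvtʊʔɹʔa/.
Under (C)V(N), the unsyllabifiable consonants are /v/, /g/, /v/, /ʔ/, /ɹ/ (only a nasal (/m/, /n/, or /ŋ/) is licensed in coda position; onsets are limited to one consonant).
Inserting the epenthetic vowel yields /v/ → /vi/, /g/ → /gi/, /v/ → /vi/, /ʔ/ → /ʔi/, /ɹ/ → /ɹi/.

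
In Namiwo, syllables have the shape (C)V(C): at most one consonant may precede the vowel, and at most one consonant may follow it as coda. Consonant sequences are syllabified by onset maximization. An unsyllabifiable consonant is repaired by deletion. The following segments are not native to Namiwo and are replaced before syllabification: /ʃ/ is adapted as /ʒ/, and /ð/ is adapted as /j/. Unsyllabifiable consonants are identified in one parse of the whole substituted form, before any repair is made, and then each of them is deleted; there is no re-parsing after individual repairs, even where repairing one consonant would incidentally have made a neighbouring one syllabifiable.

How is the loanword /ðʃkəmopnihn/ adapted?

kəmopnih

Substitution: /ð/ → /j/, /ʃ/ → /ʒ/, giving /jʒkəmopnihn/.
Under (C)V(C), the unsyllabifiable consonants are /j/, /ʒ/, /n/ (at most one coda consonant is licensed; onsets are limited to one consonant).
Deleting the stranded consonants removes /j/, /ʒ/, /n/.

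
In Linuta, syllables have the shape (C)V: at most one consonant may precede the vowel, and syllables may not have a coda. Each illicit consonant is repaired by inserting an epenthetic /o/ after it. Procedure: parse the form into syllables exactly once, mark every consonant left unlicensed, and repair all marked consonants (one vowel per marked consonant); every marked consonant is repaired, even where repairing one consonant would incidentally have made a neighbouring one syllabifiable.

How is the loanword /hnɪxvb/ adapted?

Syllabifying with onset maximization leaves /h/, /x/, /v/, /b/ stranded (no codas are permitted; onsets are limited to one consonant).
Each unlicensed consonant becomes the onset of a new syllable: /h/ → /ho/, /x/ → /xo/, /v/ → /vo/, /b/ → /bo/.

honɪxovobo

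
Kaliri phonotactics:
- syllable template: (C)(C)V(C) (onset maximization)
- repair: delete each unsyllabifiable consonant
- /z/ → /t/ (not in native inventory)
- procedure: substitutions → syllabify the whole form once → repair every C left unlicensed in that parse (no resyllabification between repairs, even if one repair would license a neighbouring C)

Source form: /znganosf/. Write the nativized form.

nganos

Substitution: /z/ → /t/, giving /tnganosf/.
The consonants /t/, /f/ cannot be parsed into a legal (C)(C)V(C) syllable (at most one coda consonant is licensed; onsets may contain at most 2 consonants).
Deleting the stranded consonants removes /t/, /f/.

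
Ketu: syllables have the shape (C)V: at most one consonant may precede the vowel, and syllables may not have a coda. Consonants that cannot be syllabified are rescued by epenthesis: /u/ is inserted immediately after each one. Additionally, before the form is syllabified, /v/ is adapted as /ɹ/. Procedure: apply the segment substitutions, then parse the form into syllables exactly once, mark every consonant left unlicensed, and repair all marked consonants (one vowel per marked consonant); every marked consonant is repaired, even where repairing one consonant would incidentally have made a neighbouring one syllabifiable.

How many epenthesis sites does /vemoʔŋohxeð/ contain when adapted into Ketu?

3

After substitution the input is /ɹemoʔŋohxeð/.
The unsyllabifiable consonants are /ʔ/, /h/, /ð/; each receives one epenthetic vowel.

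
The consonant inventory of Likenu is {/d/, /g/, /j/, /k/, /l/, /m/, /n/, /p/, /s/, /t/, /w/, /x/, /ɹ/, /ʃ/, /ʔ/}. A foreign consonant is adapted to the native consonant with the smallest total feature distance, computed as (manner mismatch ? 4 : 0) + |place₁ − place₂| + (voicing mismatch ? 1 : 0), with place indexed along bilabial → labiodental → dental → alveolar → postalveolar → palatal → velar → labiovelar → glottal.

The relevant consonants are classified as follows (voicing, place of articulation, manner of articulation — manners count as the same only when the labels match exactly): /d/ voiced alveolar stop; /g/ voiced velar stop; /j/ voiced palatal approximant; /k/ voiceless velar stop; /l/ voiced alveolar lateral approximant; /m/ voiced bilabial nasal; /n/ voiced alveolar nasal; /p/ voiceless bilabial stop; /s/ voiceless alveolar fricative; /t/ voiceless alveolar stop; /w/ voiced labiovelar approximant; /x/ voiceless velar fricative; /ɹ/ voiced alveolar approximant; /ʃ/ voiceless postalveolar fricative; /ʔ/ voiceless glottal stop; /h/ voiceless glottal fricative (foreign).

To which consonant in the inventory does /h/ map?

x

/x/ is closest: same manner (fricative), place distance 2 (glottal→velar), same voicing; total 2. Next closest is /ʃ/ at distance 4.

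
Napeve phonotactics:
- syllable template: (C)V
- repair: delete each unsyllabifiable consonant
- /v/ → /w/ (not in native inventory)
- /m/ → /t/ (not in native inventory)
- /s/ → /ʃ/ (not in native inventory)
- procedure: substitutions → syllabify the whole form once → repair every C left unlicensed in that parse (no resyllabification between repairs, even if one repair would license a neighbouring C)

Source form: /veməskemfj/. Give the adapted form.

wetəke

Substitution: /v/ → /w/, /m/ → /t/, /s/ → /ʃ/, giving /wetəʃketfj/.
The consonants /ʃ/, /t/, /f/, /j/ cannot be parsed into a legal (C)V syllable (no codas are permitted; onsets are limited to one consonant).
Deletion applies to /ʃ/, /t/, /f/, /j/.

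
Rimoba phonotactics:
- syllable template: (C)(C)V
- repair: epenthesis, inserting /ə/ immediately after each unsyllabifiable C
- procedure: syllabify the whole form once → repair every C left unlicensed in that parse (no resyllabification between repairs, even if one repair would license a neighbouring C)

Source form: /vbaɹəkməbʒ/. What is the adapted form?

vbaɹəkməbəʒə

The consonants /b/, /ʒ/ cannot be parsed into a legal (C)(C)V syllable (no codas are permitted; onsets may contain at most 2 consonants).
Inserting the epenthetic vowel yields /b/ → /bə/, /ʒ/ → /ʒə/.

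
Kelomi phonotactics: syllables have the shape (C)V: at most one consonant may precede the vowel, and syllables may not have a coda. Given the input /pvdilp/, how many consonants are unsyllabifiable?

Under (C)V, the unsyllabifiable consonants are /p/, /v/, /l/, /p/ (no codas are permitted; onsets are limited to one consonant).

4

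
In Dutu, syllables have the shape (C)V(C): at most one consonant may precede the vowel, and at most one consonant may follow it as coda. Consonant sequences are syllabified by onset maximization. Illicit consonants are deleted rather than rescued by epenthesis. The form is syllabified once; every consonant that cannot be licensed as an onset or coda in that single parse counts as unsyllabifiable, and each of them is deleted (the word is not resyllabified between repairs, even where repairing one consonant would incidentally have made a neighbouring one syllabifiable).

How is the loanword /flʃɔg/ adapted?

ʃɔg

Syllabifying with onset maximization leaves /f/, /l/ stranded (at most one coda consonant is licensed; onsets are limited to one consonant).
Deleting the stranded consonants removes /f/, /l/.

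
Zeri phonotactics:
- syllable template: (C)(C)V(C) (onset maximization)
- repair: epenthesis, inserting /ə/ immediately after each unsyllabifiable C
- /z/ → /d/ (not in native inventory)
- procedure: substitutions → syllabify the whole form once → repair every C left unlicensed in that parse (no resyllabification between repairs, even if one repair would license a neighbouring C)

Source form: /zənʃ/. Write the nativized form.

Substitution: /z/ → /d/, giving /dənʃ/.
Syllabifying with onset maximization leaves /ʃ/ stranded (at most one coda consonant is licensed; onsets may contain at most 2 consonants).
Epenthesis after each stranded consonant: /ʃ/ → /ʃə/.

dənʃə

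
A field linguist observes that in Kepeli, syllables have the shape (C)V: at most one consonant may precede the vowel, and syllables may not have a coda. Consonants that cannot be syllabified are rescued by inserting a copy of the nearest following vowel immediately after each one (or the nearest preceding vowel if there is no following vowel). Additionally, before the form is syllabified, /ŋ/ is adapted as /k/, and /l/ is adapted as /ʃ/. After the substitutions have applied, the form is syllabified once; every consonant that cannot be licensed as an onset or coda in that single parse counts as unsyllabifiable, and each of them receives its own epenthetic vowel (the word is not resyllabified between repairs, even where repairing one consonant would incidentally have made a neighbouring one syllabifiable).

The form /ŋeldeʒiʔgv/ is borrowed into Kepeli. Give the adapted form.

Substitution: /ŋ/ → /k/, /l/ → /ʃ/, giving /keʃdeʒiʔgv/.
Under (C)V, the unsyllabifiable consonants are /ʃ/, /ʔ/, /g/, /v/ (no codas are permitted; onsets are limited to one consonant).
Each unlicensed consonant becomes the onset of a new syllable: /ʃ/ → /ʃe/, /ʔ/ → /ʔi/, /g/ → /gi/, /v/ → /vi/.

keʃedeʒiʔigivi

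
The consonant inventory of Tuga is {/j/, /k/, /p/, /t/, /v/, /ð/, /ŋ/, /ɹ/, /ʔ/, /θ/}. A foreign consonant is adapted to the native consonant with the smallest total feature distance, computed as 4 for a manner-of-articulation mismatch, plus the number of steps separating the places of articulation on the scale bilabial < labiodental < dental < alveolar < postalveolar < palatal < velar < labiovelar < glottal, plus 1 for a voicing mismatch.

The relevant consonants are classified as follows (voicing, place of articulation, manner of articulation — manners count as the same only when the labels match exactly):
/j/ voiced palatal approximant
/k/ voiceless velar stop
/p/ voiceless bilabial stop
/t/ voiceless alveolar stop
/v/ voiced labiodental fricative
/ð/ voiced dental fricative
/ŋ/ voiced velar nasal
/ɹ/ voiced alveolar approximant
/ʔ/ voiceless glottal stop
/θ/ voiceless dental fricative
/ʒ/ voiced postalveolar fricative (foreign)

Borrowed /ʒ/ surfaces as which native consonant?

ð

/ð/ is closest: same manner (fricative), place distance 2 (postalveolar→dental), same voicing; total 2. Next closest is /v/ at distance 3.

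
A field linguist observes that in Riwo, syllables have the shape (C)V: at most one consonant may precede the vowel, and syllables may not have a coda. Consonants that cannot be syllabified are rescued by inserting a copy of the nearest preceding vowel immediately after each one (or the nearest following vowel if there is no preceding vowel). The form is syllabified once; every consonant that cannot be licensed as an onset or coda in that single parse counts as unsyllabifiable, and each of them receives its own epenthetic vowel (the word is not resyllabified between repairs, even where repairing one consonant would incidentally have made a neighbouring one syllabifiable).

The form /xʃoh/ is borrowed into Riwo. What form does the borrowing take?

xoʃoho

Under (C)V, the unsyllabifiable consonants are /x/, /h/ (no codas are permitted; onsets are limited to one consonant).
Epenthesis after each stranded consonant: /x/ → /xo/, /h/ → /ho/.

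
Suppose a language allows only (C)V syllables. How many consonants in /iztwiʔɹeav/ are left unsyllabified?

4

The consonants /z/, /t/, /ʔ/, /v/ cannot be parsed into a legal (C)V syllable (no codas are permitted; onsets are limited to one consonant).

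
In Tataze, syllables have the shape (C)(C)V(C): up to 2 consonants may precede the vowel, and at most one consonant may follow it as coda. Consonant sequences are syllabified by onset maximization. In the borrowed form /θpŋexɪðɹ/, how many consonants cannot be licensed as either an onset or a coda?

Under (C)(C)V(C), the unsyllabifiable consonants are /θ/, /ɹ/ (at most one coda consonant is licensed; onsets may contain at most 2 consonants).

2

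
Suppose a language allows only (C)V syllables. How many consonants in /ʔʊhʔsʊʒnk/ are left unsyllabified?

5

Under (C)V, the unsyllabifiable consonants are /h/, /ʔ/, /ʒ/, /n/, /k/ (no codas are permitted; onsets are limited to one consonant).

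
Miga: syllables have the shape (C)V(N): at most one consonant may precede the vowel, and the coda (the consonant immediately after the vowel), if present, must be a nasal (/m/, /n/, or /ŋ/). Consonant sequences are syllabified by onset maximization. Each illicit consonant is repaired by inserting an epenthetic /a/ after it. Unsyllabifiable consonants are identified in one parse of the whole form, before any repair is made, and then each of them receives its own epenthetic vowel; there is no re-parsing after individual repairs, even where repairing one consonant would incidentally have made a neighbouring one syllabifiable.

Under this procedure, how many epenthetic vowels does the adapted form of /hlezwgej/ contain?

The unsyllabifiable consonants are /h/, /z/, /w/, /j/; each receives one epenthetic vowel.

4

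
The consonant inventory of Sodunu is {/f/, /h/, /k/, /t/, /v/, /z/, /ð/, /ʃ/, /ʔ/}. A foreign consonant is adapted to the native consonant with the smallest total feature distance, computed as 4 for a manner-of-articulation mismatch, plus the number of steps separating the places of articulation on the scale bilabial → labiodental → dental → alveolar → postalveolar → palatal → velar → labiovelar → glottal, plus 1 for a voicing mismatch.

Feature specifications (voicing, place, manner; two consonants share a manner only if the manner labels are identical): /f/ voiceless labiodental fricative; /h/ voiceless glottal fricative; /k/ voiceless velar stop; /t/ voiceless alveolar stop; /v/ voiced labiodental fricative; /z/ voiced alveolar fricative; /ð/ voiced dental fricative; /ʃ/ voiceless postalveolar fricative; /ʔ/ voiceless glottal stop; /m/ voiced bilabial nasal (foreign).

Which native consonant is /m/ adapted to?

v

/v/ is closest: manner differs (nasal→fricative, +4), place distance 1 (bilabial→labiodental), same voicing; total 5. Next closest is /f/ at distance 6.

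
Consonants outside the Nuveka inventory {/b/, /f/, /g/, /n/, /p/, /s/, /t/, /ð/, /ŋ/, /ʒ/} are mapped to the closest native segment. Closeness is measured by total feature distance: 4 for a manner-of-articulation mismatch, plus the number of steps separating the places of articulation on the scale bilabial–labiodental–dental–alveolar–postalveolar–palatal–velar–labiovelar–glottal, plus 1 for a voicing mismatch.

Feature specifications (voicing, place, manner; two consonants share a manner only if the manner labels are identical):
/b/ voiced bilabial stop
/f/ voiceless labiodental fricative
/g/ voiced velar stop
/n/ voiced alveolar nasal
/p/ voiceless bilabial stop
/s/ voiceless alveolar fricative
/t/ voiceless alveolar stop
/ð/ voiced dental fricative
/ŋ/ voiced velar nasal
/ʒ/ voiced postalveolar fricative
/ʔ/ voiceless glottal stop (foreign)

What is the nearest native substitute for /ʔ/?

g

/g/ is closest: same manner (stop), place distance 2 (glottal→velar), voicing differs (+1); total 3. Next closest is /t/ at distance 5.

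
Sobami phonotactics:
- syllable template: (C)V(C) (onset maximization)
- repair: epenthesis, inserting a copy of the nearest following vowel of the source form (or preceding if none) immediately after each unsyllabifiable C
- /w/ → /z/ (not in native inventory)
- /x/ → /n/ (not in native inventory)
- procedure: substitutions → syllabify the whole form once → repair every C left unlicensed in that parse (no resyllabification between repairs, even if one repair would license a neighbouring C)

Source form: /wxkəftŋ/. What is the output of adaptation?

zənəkəftəŋə

Substitution: /w/ → /z/, /x/ → /n/, giving /znkəftŋ/.
Under (C)V(C), the unsyllabifiable consonants are /z/, /n/, /t/, /ŋ/ (at most one coda consonant is licensed; onsets are limited to one consonant).
Each unlicensed consonant becomes the onset of a new syllable: /z/ → /zə/, /n/ → /nə/, /t/ → /tə/, /ŋ/ → /ŋə/.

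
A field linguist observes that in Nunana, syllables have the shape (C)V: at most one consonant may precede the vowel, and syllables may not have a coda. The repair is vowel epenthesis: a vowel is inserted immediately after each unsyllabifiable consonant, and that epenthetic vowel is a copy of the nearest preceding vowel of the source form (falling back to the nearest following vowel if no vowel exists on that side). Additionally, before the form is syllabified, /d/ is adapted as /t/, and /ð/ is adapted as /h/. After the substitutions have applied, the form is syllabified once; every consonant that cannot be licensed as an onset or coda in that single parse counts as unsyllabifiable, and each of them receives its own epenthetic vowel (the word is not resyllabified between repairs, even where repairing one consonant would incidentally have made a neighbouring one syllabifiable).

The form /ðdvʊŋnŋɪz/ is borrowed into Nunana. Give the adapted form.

Substitution: /ð/ → /h/, /d/ → /t/, giving /htvʊŋnŋɪz/.
The consonants /h/, /t/, /ŋ/, /n/, /z/ cannot be parsed into a legal (C)V syllable (no codas are permitted; onsets are limited to one consonant).
Inserting the epenthetic vowel yields /h/ → /hʊ/, /t/ → /tʊ/, /ŋ/ → /ŋʊ/, /n/ → /nʊ/, /z/ → /zɪ/.

hʊtʊvʊŋʊnʊŋɪzɪ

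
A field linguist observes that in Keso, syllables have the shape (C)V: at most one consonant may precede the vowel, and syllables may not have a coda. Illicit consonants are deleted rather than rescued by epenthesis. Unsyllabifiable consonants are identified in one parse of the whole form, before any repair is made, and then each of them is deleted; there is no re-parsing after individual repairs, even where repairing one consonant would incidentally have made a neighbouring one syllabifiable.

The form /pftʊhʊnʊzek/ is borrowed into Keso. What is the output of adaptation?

Syllabifying with onset maximization leaves /p/, /f/, /k/ stranded (no codas are permitted; onsets are limited to one consonant).
Each unlicensed consonant is deleted: /p/, /f/, /k/.

tʊhʊnʊze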